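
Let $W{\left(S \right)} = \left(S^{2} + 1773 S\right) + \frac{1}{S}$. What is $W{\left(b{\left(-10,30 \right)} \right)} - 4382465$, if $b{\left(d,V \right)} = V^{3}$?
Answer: $\frac{20857190445001}{27000} \approx 7.7249 \cdot 10^{8}$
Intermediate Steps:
$W{\left(S \right)} = \frac{1}{S} + S^{2} + 1773 S$
$W{\left(b{\left(-10,30 \right)} \right)} - 4382465 = \frac{1 + \left(30^{3}\right)^{2} \left(1773 + 30^{3}\right)}{30^{3}} - 4382465 = \frac{1 + 27000^{2} \left(1773 + 27000\right)}{27000} - 4382465 = \frac{1 + 729000000 \cdot 28773}{27000} - 4382465 = \frac{1 + 20975517000000}{27000} - 4382465 = \frac{1}{27000} \cdot 20975517000001 - 4382465 = \frac{20975517000001}{27000} - 4382465 = \frac{20857190445001}{27000}$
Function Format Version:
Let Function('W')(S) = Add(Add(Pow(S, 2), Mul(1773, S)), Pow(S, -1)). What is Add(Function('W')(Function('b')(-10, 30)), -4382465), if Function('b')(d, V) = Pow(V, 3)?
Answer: Rational(20857190445001, 27000) ≈ 7.7249e+8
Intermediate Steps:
Function('W')(S) = Add(Pow(S, -1), Pow(S, 2), Mul(1773, S))
Add(Function('W')(Function('b')(-10, 30)), -4382465) = Add(Mul(Pow(Pow(30, 3), -1), Add(1, Mul(Pow(Pow(30, 3), 2), Add(1773, Pow(30, 3))))), -4382465) = Add(Mul(Pow(27000, -1), Add(1, Mul(Pow(27000, 2), Add(1773, 27000)))), -4382465) = Add(Mul(Rational(1, 27000), Add(1, Mul(729000000, 28773))), -4382465) = Add(Mul(Rational(1, 27000), Add(1, 20975517000000)), -4382465) = Add(Mul(Rational(1, 27000), 20975517000001), -4382465) = Add(Rational(20975517000001, 27000), -4382465) = Rational(20857190445001, 27000)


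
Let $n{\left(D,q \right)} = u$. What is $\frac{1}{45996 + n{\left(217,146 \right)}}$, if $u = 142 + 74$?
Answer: $\frac{1}{46212} \approx 2.1639 \cdot 10^{-5}$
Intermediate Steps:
$u = 216$
$n{\left(D,q \right)} = 216$
$\frac{1}{45996 + n{\left(217,146 \right)}} = \frac{1}{45996 + 216} = \frac{1}{46212}$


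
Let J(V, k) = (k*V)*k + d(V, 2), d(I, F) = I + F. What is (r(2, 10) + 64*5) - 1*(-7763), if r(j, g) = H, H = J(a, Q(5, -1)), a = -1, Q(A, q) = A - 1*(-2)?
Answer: 8035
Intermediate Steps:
d(I, F) = F + I
Q(A, q) = 2 + A (Q(A, q) = A + 2 = 2 + A)
J(V, k) = 2 + V + V*k² (J(V, k) = (k*V)*k + (2 + V) = (V*k)*k + (2 + V) = V*k² + (2 + V) = 2 + V + V*k²)
H = -48 (H = 2 - 1 - (2 + 5)² = 2 - 1 - 1*7² = 2 - 1 - 1*49 = 2 - 1 - 49 = -48)
r(j, g) = -48
(r(2, 10) + 64*5) - 1*(-7763) = (-48 + 64*5) - 1*(-7763) = (-48 + 320) + 7763 = 272 + 7763 = 8035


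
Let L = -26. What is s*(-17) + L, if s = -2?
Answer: 8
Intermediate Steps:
s*(-17) + L = -2*(-17) - 26 = 34 - 26 = 8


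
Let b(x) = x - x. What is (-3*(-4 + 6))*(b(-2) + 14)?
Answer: -84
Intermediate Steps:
b(x) = 0
(-3*(-4 + 6))*(b(-2) + 14) = (-3*(-4 + 6))*(0 + 14) = -3*2*14 = -6*14 = -84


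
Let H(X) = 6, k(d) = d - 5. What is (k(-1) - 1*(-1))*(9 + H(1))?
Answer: -75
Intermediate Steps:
k(d) = -5 + d
(k(-1) - 1*(-1))*(9 + H(1)) = ((-5 - 1) - 1*(-1))*(9 + 6) = (-6 + 1)*15 = -5*15 = -75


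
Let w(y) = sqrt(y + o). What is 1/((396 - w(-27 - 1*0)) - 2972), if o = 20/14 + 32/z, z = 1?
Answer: -18032/46450387 + 3*sqrt(35)/46450387 ≈ -0.00038782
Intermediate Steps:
o = 234/7 (o = 20/14 + 32/1 = 20*(1/14) + 32*1 = 10/7 + 32 = 234/7 ≈ 33.429)
w(y) = sqrt(234/7 + y) (w(y) = sqrt(y + 234/7) = sqrt(234/7 + y))
1/((396 - w(-27 - 1*0)) - 2972) = 1/((396 - sqrt(1638 + 49*(-27 - 1*0))/7) - 2972) = 1/((396 - sqrt(1638 + 49*(-27 + 0))/7) - 2972) = 1/((396 - sqrt(1638 + 49*(-27))/7) - 2972) = 1/((396 - sqrt(1638 - 1323)/7) - 2972) = 1/((396 - sqrt(315)/7) - 2972) = 1/((396 - 3*sqrt(35)/7) - 2972) = 1/(-2576 - 3*sqrt(35)/7)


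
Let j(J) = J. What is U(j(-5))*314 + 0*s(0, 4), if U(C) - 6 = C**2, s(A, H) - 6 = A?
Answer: 9734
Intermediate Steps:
s(A, H) = 6 + A
U(C) = 6 + C**2
U(j(-5))*314 + 0*s(0, 4) = (6 + (-5)**2)*314 + 0*(6 + 0) = (6 + 25)*314 + 0*6 = 31*314 + 0 = 9734 + 0 = 9734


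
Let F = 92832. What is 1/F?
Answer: 1/92832 ≈ 1.0772e-5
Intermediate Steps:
1/F = 1/92832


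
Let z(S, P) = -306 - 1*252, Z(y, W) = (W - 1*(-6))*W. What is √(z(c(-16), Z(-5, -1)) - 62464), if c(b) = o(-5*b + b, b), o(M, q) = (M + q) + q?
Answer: I*√63022 ≈ 251.04*I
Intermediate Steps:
Z(y, W) = W*(6 + W) (Z(y, W) = (W + 6)*W = (6 + W)*W = W*(6 + W))
o(M, q) = M + 2*q
c(b) = -2*b (c(b) = (-5*b + b) + 2*b = -4*b + 2*b = -2*b)
z(S, P) = -558 (z(S, P) = -306 - 252 = -558)
√(z(c(-16), Z(-5, -1)) - 62464) = √(-558 - 62464) = √(-63022) = I*√63022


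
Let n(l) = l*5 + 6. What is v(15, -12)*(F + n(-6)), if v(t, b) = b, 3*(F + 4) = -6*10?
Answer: 576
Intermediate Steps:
n(l) = 6 + 5*l (n(l) = 5*l + 6 = 6 + 5*l)
F = -24 (F = -4 + (-6*10)/3 = -4 + (1/3)*(-60) = -4 - 20 = -24)
v(15, -12)*(F + n(-6)) = -12*(-24 + (6 + 5*(-6))) = -12*(-24 + (6 - 30)) = -12*(-24 - 24) = -12*(-48) = 576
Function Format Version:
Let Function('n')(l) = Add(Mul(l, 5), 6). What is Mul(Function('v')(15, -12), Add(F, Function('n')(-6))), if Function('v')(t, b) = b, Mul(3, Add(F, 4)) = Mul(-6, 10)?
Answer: 576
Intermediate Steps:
Function('n')(l) = Add(6, Mul(5, l)) (Function('n')(l) = Add(Mul(5, l), 6) = Add(6, Mul(5, l)))
F = -24 (F = Add(-4, Mul(Rational(1, 3), Mul(-6, 10))) = Add(-4, Mul(Rational(1, 3), -60)) = Add(-4, -20) = -24)
Mul(Function('v')(15, -12), Add(F, Function('n')(-6))) = Mul(-12, Add(-24, Add(6, Mul(5, -6)))) = Mul(-12, Add(-24, Add(6, -30))) = Mul(-12, Add(-24, -24)) = Mul(-12, -48) = 576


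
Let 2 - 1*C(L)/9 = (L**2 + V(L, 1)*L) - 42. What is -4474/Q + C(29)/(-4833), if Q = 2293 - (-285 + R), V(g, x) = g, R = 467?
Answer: 351760/377869 ≈ 0.93090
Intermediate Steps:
C(L) = 396 - 18*L**2 (C(L) = 18 - 9*((L**2 + L*L) - 42) = 18 - 9*((L**2 + L**2) - 42) = 18 - 9*(2*L**2 - 42) = 18 - 9*(-42 + 2*L**2) = 18 + (378 - 18*L**2) = 396 - 18*L**2)
Q = 2111 (Q = 2293 - (-285 + 467) = 2293 - 1*182 = 2293 - 182 = 2111)
-4474/Q + C(29)/(-4833) = -4474/2111 + (396 - 18*29**2)/(-4833) = -4474*1/2111 + (396 - 18*841)*(-1/4833) = -4474/2111 + (396 - 15138)*(-1/4833) = -4474/2111 - 14742*(-1/4833) = -4474/2111 + 546/179 = 351760/377869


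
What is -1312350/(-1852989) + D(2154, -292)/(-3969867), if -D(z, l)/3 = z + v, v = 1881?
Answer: 581365043255/817346653607 ≈ 0.71128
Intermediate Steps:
D(z, l) = -5643 - 3*z (D(z, l) = -3*(z + 1881) = -3*(1881 + z) = -5643 - 3*z)
-1312350/(-1852989) + D(2154, -292)/(-3969867) = -1312350/(-1852989) + (-5643 - 3*2154)/(-3969867) = -1312350*(-1/1852989) + (-5643 - 6462)*(-1/3969867) = 437450/617663 - 12105*(-1/3969867) = 437450/617663 + 4035/1323289 = 581365043255/817346653607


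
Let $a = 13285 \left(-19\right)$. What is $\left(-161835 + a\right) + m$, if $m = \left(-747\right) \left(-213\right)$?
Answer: $-255139$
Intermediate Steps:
$m = 159111$
$a = -252415$
$\left(-161835 + a\right) + m = \left(-161835 - 252415\right) + 159111 = -414250 + 159111 = -255139$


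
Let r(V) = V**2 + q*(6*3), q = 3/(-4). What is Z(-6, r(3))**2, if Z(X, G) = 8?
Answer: 64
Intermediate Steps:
q = -3/4 (q = 3*(-1/4) = -3/4 ≈ -0.75000)
r(V) = -27/2 + V**2 (r(V) = V**2 - 9*3/2 = V**2 - 3/4*18 = V**2 - 27/2 = -27/2 + V**2)
Z(-6, r(3))**2 = 8**2 = 64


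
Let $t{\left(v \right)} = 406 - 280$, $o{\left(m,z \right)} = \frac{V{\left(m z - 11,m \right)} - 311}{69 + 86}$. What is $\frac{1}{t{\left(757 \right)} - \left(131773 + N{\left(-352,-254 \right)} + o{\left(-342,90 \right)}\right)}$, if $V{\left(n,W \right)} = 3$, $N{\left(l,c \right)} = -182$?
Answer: $- \frac{155}{20376767} \approx -7.6067 \cdot 10^{-6}$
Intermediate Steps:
$o{\left(m,z \right)} = - \frac{308}{155}$ ($o{\left(m,z \right)} = \frac{3 - 311}{69 + 86} = - \frac{308}{155}$)
$t{\left(v \right)} = 126$ ($t{\left(v \right)} = 406 - 280 = 126$)
$\frac{1}{t{\left(757 \right)} - \left(131773 + N{\left(-352,-254 \right)} + o{\left(-342,90 \right)}\right)} = \frac{1}{126 - \frac{20396297}{155}} = \frac{1}{- \frac{20376767}{155}} = - \frac{155}{20376767}$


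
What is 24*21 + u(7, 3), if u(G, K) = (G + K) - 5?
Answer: 509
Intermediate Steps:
u(G, K) = -5 + G + K
24*21 + u(7, 3) = 24*21 + (-5 + 7 + 3) = 504 + 5 = 509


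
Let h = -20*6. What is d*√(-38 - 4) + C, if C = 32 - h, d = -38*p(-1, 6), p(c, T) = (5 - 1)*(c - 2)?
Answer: 152 + 456*I*√42 ≈ 152.0 + 2955.2*I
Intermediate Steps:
h = -120
p(c, T) = -8 + 4*c (p(c, T) = 4*(-2 + c) = -8 + 4*c)
d = 456 (d = -38*(-8 + 4*(-1)) = -38*(-8 - 4) = -38*(-12) = 456)
C = 152 (C = 32 - 1*(-120) = 32 + 120 = 152)
d*√(-38 - 4) + C = 456*√(-38 - 4) + 152 = 456*√(-42) + 152 = 456*(I*√42) + 152 = 456*I*√42 + 152 = 152 + 456*I*√42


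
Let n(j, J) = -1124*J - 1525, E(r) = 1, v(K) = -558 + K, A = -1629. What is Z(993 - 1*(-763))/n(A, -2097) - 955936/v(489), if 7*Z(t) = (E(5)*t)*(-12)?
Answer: 15761969356688/1137707949 ≈ 13854.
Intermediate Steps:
Z(t) = -12*t/7 (Z(t) = ((1*t)*(-12))/7 = (t*(-12))/7 = (-12*t)/7 = -12*t/7)
n(j, J) = -1525 - 1124*J
Z(993 - 1*(-763))/n(A, -2097) - 955936/v(489) = (-12*(993 - 1*(-763))/7)/(-1525 - 1124*(-2097)) - 955936/(-558 + 489) = (-12*(993 + 763)/7)/(-1525 + 2357028) - 955936/(-69) = -12/7*1756/2355503 - 955936*(-1/69) = -21072/7*1/2355503 + 955936/69 = -21072/16488521 + 955936/69 = 15761969356688/1137707949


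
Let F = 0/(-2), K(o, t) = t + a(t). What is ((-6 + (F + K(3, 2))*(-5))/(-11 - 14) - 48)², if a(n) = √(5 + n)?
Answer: 1402031/625 - 2368*√7/125 ≈ 2193.1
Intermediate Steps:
K(o, t) = t + √(5 + t)
F = 0 (F = 0*(-½) = 0)
((-6 + (F + K(3, 2))*(-5))/(-11 - 14) - 48)² = ((-6 + (0 + (2 + √(5 + 2)))*(-5))/(-11 - 14) - 48)² = ((-6 + (0 + (2 + √7))*(-5))/(-25) - 48)² = ((-6 + (2 + √7)*(-5))*(-1/25) - 48)² = ((-6 + (-10 - 5*√7))*(-1/25) - 48)² = ((-16 - 5*√7)*(-1/25) - 48)² = ((16/25 + √7/5) - 48)² = (-1184/25 + √7/5)²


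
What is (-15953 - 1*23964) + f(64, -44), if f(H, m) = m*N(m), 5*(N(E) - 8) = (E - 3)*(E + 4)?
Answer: -56813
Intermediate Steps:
N(E) = 8 + (-3 + E)*(4 + E)/5 (N(E) = 8 + ((E - 3)*(E + 4))/5 = 8 + ((-3 + E)*(4 + E))/5 = 8 + (-3 + E)*(4 + E)/5)
f(H, m) = m*(28/5 + m/5 + m²/5)
(-15953 - 1*23964) + f(64, -44) = (-15953 - 1*23964) + (⅕)*(-44)*(28 - 44 + (-44)²) = (-15953 - 23964) + (⅕)*(-44)*(28 - 44 + 1936) = -39917 + (⅕)*(-44)*1920 = -39917 - 16896 = -56813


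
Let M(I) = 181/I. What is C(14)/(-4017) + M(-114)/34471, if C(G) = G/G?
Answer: -517419/1753953422 ≈ -0.00029500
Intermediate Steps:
C(G) = 1
C(14)/(-4017) + M(-114)/34471 = 1/(-4017) + (181/(-114))/34471 = 1*(-1/4017) + (181*(-1/114))*(1/34471) = -1/4017 - 181/114*1/34471 = -1/4017 - 181/3929694 = -517419/1753953422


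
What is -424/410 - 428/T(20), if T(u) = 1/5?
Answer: -438912/205 ≈ -2141.0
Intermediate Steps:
T(u) = ⅕
-424/410 - 428/T(20) = -424/410 - 428/⅕ = -424*1/410 - 428*5 = -212/205 - 2140 = -438912/205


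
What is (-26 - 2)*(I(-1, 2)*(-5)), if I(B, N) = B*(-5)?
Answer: 700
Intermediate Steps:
I(B, N) = -5*B
(-26 - 2)*(I(-1, 2)*(-5)) = (-26 - 2)*(-5*(-1)*(-5)) = -140*(-5) = -28*(-25) = 700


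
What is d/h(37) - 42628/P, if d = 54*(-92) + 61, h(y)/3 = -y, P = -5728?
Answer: 8209751/158952 ≈ 51.649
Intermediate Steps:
h(y) = -3*y (h(y) = 3*(-y) = -3*y)
d = -4907 (d = -4968 + 61 = -4907)
d/h(37) - 42628/P = -4907/((-3*37)) - 42628/(-5728) = -4907/(-111) - 42628*(-1/5728) = -4907*(-1/111) + 10657/1432 = 4907/111 + 10657/1432 = 8209751/158952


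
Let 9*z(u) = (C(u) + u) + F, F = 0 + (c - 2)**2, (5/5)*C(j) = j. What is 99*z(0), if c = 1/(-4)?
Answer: 891/16 ≈ 55.688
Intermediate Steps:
c = -1/4 ≈ -0.25000
C(j) = j
F = 81/16 (F = 0 + (-1/4 - 2)**2 = 0 + (-9/4)**2 = 0 + 81/16 = 81/16 ≈ 5.0625)
z(u) = 9/16 + 2*u/9 (z(u) = ((u + u) + 81/16)/9 = (2*u + 81/16)/9 = (81/16 + 2*u)/9 = 9/16 + 2*u/9)
99*z(0) = 99*(9/16 + (2/9)*0) = 99*(9/16 + 0) = 99*(9/16) = 891/16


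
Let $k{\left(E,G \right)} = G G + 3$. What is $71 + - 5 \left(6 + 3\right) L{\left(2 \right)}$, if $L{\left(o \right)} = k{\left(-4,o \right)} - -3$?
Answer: $-379$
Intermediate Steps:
$k{\left(E,G \right)} = 3 + G^{2}$ ($k{\left(E,G \right)} = G^{2} + 3 = 3 + G^{2}$)
$L{\left(o \right)} = 6 + o^{2}$ ($L{\left(o \right)} = \left(3 + o^{2}\right) - -3 = \left(3 + o^{2}\right) + 3 = 6 + o^{2}$)
$71 + - 5 \left(6 + 3\right) L{\left(2 \right)} = 71 + - 5 \left(6 + 3\right) \left(6 + 2^{2}\right) = 71 + \left(-5\right) 9 \left(6 + 4\right) = 71 - 450 = -379$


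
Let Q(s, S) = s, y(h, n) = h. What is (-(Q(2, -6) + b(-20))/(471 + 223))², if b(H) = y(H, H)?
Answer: 81/120409 ≈ 0.00067271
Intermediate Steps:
b(H) = H
(-(Q(2, -6) + b(-20))/(471 + 223))² = (-(2 - 20)/(471 + 223))² = (-(-18)/694)² = (-1*(-9/347))² = (9/347)² = 81/120409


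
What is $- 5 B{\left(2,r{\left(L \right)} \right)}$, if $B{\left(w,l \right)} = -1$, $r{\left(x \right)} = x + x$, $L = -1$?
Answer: $5$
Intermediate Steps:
$r{\left(x \right)} = 2 x$
$- 5 B{\left(2,r{\left(L \right)} \right)} = \left(-5\right) \left(-1\right) = 5$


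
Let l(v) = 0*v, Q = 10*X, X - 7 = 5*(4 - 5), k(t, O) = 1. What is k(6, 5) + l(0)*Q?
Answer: 1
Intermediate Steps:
X = 2 (X = 7 + 5*(4 - 5) = 7 + 5*(-1) = 7 - 5 = 2)
Q = 20 (Q = 10*2 = 20)
l(v) = 0
k(6, 5) + l(0)*Q = 1 + 0*20 = 1 + 0 = 1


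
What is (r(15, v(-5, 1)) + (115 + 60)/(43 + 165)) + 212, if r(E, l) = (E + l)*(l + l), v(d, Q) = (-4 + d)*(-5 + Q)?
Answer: 808047/208 ≈ 3884.8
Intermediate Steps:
v(d, Q) = (-5 + Q)*(-4 + d)
r(E, l) = 2*l*(E + l) (r(E, l) = (E + l)*(2*l) = 2*l*(E + l))
(r(15, v(-5, 1)) + (115 + 60)/(43 + 165)) + 212 = (2*(20 - 5*(-5) - 4*1 + 1*(-5))*(15 + (20 - 5*(-5) - 4*1 + 1*(-5))) + (115 + 60)/(43 + 165)) + 212 = (2*(20 + 25 - 4 - 5)*(15 + (20 + 25 - 4 - 5)) + 175/208) + 212 = (2*36*(15 + 36) + 175*(1/208)) + 212 = (2*36*51 + 175/208) + 212 = (3672 + 175/208) + 212 = 763951/208 + 212 = 808047/208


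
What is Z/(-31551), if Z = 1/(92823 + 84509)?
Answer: -1/5595001932 ≈ -1.7873e-10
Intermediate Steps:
Z = 1/177332 ≈ 5.6391e-6
Z/(-31551) = (1/177332)/(-31551) = (1/177332)*(-1/31551) = -1/5595001932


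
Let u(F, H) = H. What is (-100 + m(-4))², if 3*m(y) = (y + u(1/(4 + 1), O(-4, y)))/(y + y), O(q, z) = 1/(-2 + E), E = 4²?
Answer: 1125267025/112896 ≈ 9967.3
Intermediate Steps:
E = 16
O(q, z) = 1/14 (O(q, z) = 1/(-2 + 16) = 1/14)
m(y) = (1/14 + y)/(6*y) (m(y) = ((y + 1/14)/(y + y))/3 = ((1/14 + y)/((2*y)))/3 = ((1/14 + y)*(1/(2*y)))/3 = ((1/14 + y)/(2*y))/3 = (1/14 + y)/(6*y))
(-100 + m(-4))² = (-100 + (1/84)*(1 + 14*(-4))/(-4))² = (-100 + (1/84)*(-¼)*(1 - 56))² = (-100 + (1/84)*(-¼)*(-55))² = (-100 + 55/336)² = (-33545/336)² = 1125267025/112896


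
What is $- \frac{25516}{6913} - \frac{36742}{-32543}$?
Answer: $- \frac{576369742}{224969759} \approx -2.562$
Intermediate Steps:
$- \frac{25516}{6913} - \frac{36742}{-32543} = \left(-25516\right) \frac{1}{6913} - - \frac{36742}{32543} = - \frac{25516}{6913} + \frac{36742}{32543} = - \frac{576369742}{224969759}$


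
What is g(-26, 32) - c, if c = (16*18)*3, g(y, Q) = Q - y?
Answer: -806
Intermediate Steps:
c = 864 (c = 288*3 = 864)
g(-26, 32) - c = (32 - 1*(-26)) - 1*864 = (32 + 26) - 864 = 58 - 864 = -806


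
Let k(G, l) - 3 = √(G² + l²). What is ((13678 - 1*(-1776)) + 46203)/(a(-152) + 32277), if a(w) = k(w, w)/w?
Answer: 45979311342264/24069826975993 + 1424523328*√2/24069826975993 ≈ 1.9103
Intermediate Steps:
k(G, l) = 3 + √(G² + l²)
a(w) = (3 + √2*√(w²))/w (a(w) = (3 + √(w² + w²))/w = (3 + √(2*w²))/w = (3 + √2*√(w²))/w)
((13678 - 1*(-1776)) + 46203)/(a(-152) + 32277) = ((13678 - 1*(-1776)) + 46203)/((3 + √2*√((-152)²))/(-152) + 32277) = ((13678 + 1776) + 46203)/(-(3 + √2*√23104)/152 + 32277) = (15454 + 46203)/(-(3 + √2*152)/152 + 32277) = 61657/(-(3 + 152*√2)/152 + 32277) = 61657/((-3/152 - √2) + 32277) = 61657/(4906101/152 - √2)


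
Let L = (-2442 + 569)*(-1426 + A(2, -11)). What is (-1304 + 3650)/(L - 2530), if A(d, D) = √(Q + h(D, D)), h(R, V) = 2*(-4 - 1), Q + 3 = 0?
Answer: 6259991328/7120233389101 + 4394058*I*√13/7120233389101 ≈ 0.00087918 + 2.2251e-6*I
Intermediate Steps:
Q = -3 (Q = -3 + 0 = -3)
h(R, V) = -10 (h(R, V) = 2*(-5) = -10)
A(d, D) = I*√13 (A(d, D) = √(-3 - 10) = √(-13) = I*√13)
L = 2670898 - 1873*I*√13 (L = (-2442 + 569)*(-1426 + I*√13) = -1873*(-1426 + I*√13) = 2670898 - 1873*I*√13 ≈ 2.6709e+6 - 6753.2*I)
(-1304 + 3650)/(L - 2530) = (-1304 + 3650)/((2670898 - 1873*I*√13) - 2530) = 2346/(2668368 - 1873*I*√13)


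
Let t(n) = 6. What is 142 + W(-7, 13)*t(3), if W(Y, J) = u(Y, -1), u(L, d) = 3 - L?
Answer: 202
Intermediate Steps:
W(Y, J) = 3 - Y
142 + W(-7, 13)*t(3) = 142 + (3 - 1*(-7))*6 = 142 + (3 + 7)*6 = 142 + 10*6 = 142 + 60 = 202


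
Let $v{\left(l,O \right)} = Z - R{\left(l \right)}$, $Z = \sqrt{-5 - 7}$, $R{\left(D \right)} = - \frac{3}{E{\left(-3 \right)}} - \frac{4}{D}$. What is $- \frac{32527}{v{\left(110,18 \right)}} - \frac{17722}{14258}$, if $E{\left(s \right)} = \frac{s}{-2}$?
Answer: $\frac{- 974710 \sqrt{3} + 12754666497 i}{14258 \left(- 56 i + 55 \sqrt{3}\right)} \approx -4103.4 + 6978.3 i$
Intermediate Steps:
$E{\left(s \right)} = - \frac{s}{2}$ ($E{\left(s \right)} = s \left(- \frac{1}{2}\right) = - \frac{s}{2}$)
$R{\left(D \right)} = -2 - \frac{4}{D}$ ($R{\left(D \right)} = - \frac{3}{\left(- \frac{1}{2}\right) \left(-3\right)} - \frac{4}{D} = - \frac{3}{\frac{3}{2}} - \frac{4}{D} = \left(-3\right) \frac{2}{3} - \frac{4}{D} = -2 - \frac{4}{D}$)
$Z = 2 i \sqrt{3}$ ($Z = \sqrt{-12} = 2 i \sqrt{3} \approx 3.4641 i$)
$v{\left(l,O \right)} = 2 + \frac{4}{l} + 2 i \sqrt{3}$ ($v{\left(l,O \right)} = 2 i \sqrt{3} - \left(-2 - \frac{4}{l}\right) = 2 i \sqrt{3} + \left(2 + \frac{4}{l}\right) = 2 + \frac{4}{l} + 2 i \sqrt{3}$)
$- \frac{32527}{v{\left(110,18 \right)}} - \frac{17722}{14258} = - \frac{32527}{2 + \frac{4}{110} + 2 i \sqrt{3}} - \frac{17722}{14258} = - \frac{32527}{2 + 4 \cdot \frac{1}{110} + 2 i \sqrt{3}} - \frac{8861}{7129} = - \frac{32527}{2 + \frac{2}{55} + 2 i \sqrt{3}} - \frac{8861}{7129} = - \frac{32527}{\frac{112}{55} + 2 i \sqrt{3}} - \frac{8861}{7129} = - \frac{8861}{7129} - \frac{32527}{\frac{112}{55} + 2 i \sqrt{3}}$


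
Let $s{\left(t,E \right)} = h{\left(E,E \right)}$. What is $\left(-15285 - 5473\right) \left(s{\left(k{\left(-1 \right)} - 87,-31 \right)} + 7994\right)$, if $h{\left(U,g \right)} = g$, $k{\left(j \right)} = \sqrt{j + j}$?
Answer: $-165295954$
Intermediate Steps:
$k{\left(j \right)} = \sqrt{2} \sqrt{j}$ ($k{\left(j \right)} = \sqrt{2 j} = \sqrt{2} \sqrt{j}$)
$s{\left(t,E \right)} = E$
$\left(-15285 - 5473\right) \left(s{\left(k{\left(-1 \right)} - 87,-31 \right)} + 7994\right) = \left(-15285 - 5473\right) \left(-31 + 7994\right) = \left(-20758\right) 7963 = -165295954$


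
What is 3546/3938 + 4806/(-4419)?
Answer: -180903/966779 ≈ -0.18712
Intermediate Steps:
3546/3938 + 4806/(-4419) = 3546*(1/3938) + 4806*(-1/4419) = 1773/1969 - 534/491 = -180903/966779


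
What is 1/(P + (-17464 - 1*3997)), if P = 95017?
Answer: 1/73556 ≈ 1.3595e-5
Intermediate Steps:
1/(P + (-17464 - 1*3997)) = 1/(95017 + (-17464 - 1*3997)) = 1/(95017 + (-17464 - 3997)) = 1/(95017 - 21461) = 1/73556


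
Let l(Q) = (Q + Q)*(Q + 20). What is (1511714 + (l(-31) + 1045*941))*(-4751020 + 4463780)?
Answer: -716876644840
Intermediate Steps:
l(Q) = 2*Q*(20 + Q) (l(Q) = (2*Q)*(20 + Q) = 2*Q*(20 + Q))
(1511714 + (l(-31) + 1045*941))*(-4751020 + 4463780) = (1511714 + (2*(-31)*(20 - 31) + 1045*941))*(-4751020 + 4463780) = (1511714 + (2*(-31)*(-11) + 983345))*(-287240) = (1511714 + (682 + 983345))*(-287240) = (1511714 + 984027)*(-287240) = 2495741*(-287240) = -716876644840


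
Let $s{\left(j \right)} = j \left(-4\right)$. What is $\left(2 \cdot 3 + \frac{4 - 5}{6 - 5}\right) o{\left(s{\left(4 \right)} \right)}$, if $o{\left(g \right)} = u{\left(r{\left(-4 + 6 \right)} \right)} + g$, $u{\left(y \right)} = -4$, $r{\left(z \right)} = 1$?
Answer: $-100$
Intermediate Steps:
$s{\left(j \right)} = - 4 j$
$o{\left(g \right)} = -4 + g$
$\left(2 \cdot 3 + \frac{4 - 5}{6 - 5}\right) o{\left(s{\left(4 \right)} \right)} = \left(2 \cdot 3 + \frac{4 - 5}{6 - 5}\right) \left(-4 - 16\right) = \left(6 - 1^{-1}\right) \left(-4 - 16\right) = \left(6 - 1\right) \left(-20\right) = 5 \left(-20\right) = -100$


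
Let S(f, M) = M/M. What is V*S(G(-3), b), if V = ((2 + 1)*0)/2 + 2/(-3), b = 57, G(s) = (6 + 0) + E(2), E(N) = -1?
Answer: -⅔ ≈ -0.66667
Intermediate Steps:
G(s) = 5 (G(s) = (6 + 0) - 1 = 6 - 1 = 5)
V = -⅔ (V = (3*0)*(½) + 2*(-⅓) = 0*(½) - ⅔ = 0 - ⅔ = -⅔ ≈ -0.66667)
S(f, M) = 1
V*S(G(-3), b) = -⅔*1 = -⅔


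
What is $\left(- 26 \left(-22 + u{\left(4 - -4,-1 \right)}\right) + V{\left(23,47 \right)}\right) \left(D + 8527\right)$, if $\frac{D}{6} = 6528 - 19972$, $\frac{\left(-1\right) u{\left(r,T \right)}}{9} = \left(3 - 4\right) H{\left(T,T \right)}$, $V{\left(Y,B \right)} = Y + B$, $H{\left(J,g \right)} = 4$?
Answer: $21208278$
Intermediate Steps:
$V{\left(Y,B \right)} = B + Y$
$u{\left(r,T \right)} = 36$ ($u{\left(r,T \right)} = - 9 \left(3 - 4\right) 4 = - 9 \left(\left(-1\right) 4\right) = \left(-9\right) \left(-4\right) = 36$)
$D = -80664$ ($D = 6 \left(6528 - 19972\right) = 6 \left(-13444\right) = -80664$)
$\left(- 26 \left(-22 + u{\left(4 - -4,-1 \right)}\right) + V{\left(23,47 \right)}\right) \left(D + 8527\right) = \left(- 26 \left(-22 + 36\right) + \left(47 + 23\right)\right) \left(-80664 + 8527\right) = \left(\left(-26\right) 14 + 70\right) \left(-72137\right) = \left(-364 + 70\right) \left(-72137\right) = \left(-294\right) \left(-72137\right) = 21208278$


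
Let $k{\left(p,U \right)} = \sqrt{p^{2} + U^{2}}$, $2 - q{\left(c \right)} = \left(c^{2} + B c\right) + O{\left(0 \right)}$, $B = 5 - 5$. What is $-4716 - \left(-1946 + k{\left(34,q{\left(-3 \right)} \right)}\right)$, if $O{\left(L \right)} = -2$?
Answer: $-2770 - \sqrt{1181} \approx -2804.4$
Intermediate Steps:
$B = 0$
$q{\left(c \right)} = 4 - c^{2}$ ($q{\left(c \right)} = 2 - \left(\left(c^{2} + 0 c\right) - 2\right) = 2 - \left(\left(c^{2} + 0\right) - 2\right) = 2 - \left(c^{2} - 2\right) = 2 - \left(-2 + c^{2}\right) = 4 - c^{2}$)
$k{\left(p,U \right)} = \sqrt{U^{2} + p^{2}}$
$-4716 - \left(-1946 + k{\left(34,q{\left(-3 \right)} \right)}\right) = -4716 + \left(1946 - \sqrt{\left(4 - \left(-3\right)^{2}\right)^{2} + 34^{2}}\right) = -4716 + \left(1946 - \sqrt{\left(4 - 9\right)^{2} + 1156}\right) = -4716 + \left(1946 - \sqrt{\left(-5\right)^{2} + 1156}\right) = -4716 + \left(1946 - \sqrt{25 + 1156}\right) = -4716 + \left(1946 - \sqrt{1181}\right) = -2770 - \sqrt{1181}$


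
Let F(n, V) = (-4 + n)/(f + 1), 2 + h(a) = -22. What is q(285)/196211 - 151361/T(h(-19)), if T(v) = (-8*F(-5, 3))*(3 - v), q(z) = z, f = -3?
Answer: 29698970191/190717092 ≈ 155.72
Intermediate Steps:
h(a) = -24 (h(a) = -2 - 22 = -24)
F(n, V) = 2 - n/2 (F(n, V) = (-4 + n)/(-3 + 1) = (-4 + n)/(-2) = (-4 + n)*(-½) = 2 - n/2)
T(v) = -108 + 36*v (T(v) = (-8*(2 - ½*(-5)))*(3 - v) = (-8*(2 + 5/2))*(3 - v) = (-8*9/2)*(3 - v) = -36*(3 - v) = -108 + 36*v)
q(285)/196211 - 151361/T(h(-19)) = 285/196211 - 151361/(-108 + 36*(-24)) = 285*(1/196211) - 151361/(-108 - 864) = 285/196211 - 151361/(-972) = 285/196211 - 151361*(-1/972) = 285/196211 + 151361/972 = 29698970191/190717092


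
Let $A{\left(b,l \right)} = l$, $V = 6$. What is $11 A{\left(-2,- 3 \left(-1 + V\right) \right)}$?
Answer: $-165$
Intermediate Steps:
$11 A{\left(-2,- 3 \left(-1 + V\right) \right)} = 11 \left(- 3 \left(-1 + 6\right)\right) = 11 \left(\left(-3\right) 5\right) = 11 \left(-15\right) = -165$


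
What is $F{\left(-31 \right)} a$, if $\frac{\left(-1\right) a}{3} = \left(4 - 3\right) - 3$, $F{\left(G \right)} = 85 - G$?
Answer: $696$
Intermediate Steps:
$a = 6$ ($a = - 3 \left(\left(4 - 3\right) - 3\right) = - 3 \left(1 - 3\right) = \left(-3\right) \left(-2\right) = 6$)
$F{\left(-31 \right)} a = \left(85 - -31\right) 6 = \left(85 + 31\right) 6 = 116 \cdot 6 = 696$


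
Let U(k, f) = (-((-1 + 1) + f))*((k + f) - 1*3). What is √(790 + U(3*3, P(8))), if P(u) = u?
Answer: √678 ≈ 26.038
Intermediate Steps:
U(k, f) = -f*(-3 + f + k) (U(k, f) = (-(0 + f))*((f + k) - 3) = (-f)*(-3 + f + k) = -f*(-3 + f + k))
√(790 + U(3*3, P(8))) = √(790 + 8*(3 - 1*8 - 3*3)) = √(790 + 8*(3 - 8 - 1*9)) = √(790 + 8*(3 - 8 - 9)) = √(790 + 8*(-14)) = √(790 - 112) = √678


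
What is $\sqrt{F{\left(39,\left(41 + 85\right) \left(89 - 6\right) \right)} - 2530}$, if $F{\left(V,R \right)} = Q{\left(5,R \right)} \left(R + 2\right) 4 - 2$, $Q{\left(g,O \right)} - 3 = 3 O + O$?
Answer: $2 \sqrt{437593467} \approx 41838.0$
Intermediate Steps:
$Q{\left(g,O \right)} = 3 + 4 O$ ($Q{\left(g,O \right)} = 3 + \left(3 O + O\right) = 3 + 4 O$)
$F{\left(V,R \right)} = -2 + 4 \left(2 + R\right) \left(3 + 4 R\right)$ ($F{\left(V,R \right)} = \left(3 + 4 R\right) \left(R + 2\right) 4 - 2 = \left(3 + 4 R\right) \left(2 + R\right) 4 - 2 = \left(2 + R\right) \left(3 + 4 R\right) 4 - 2 = 4 \left(2 + R\right) \left(3 + 4 R\right) - 2 = -2 + 4 \left(2 + R\right) \left(3 + 4 R\right)$)
$\sqrt{F{\left(39,\left(41 + 85\right) \left(89 - 6\right) \right)} - 2530} = \sqrt{\left(22 + 16 \left(\left(41 + 85\right) \left(89 - 6\right)\right)^{2} + 44 \left(41 + 85\right) \left(89 - 6\right)\right) - 2530} = \sqrt{\left(22 + 16 \left(126 \cdot 83\right)^{2} + 44 \cdot 126 \cdot 83\right) - 2530} = \sqrt{\left(22 + 16 \cdot 10458^{2} + 44 \cdot 10458\right) - 2530} = \sqrt{\left(22 + 16 \cdot 109369764 + 460152\right) - 2530} = \sqrt{\left(22 + 1749916224 + 460152\right) - 2530} = \sqrt{1750376398 - 2530} = \sqrt{1750373868} = 2 \sqrt{437593467}$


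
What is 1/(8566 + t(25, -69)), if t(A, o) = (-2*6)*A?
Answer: 1/8266 ≈ 0.00012098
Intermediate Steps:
t(A, o) = -12*A
1/(8566 + t(25, -69)) = 1/(8566 - 12*25) = 1/(8566 - 300) = 1/8266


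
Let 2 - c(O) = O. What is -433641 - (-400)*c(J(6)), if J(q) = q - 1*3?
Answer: -434041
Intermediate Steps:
J(q) = -3 + q (J(q) = q - 3 = -3 + q)
c(O) = 2 - O
-433641 - (-400)*c(J(6)) = -433641 - (-400)*(2 - (-3 + 6)) = -433641 - (-400)*(2 - 1*3) = -433641 - (-400)*(2 - 3) = -433641 - (-400)*(-1) = -433641 - 1*400 = -433641 - 400 = -434041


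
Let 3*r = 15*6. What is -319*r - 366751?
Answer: -376321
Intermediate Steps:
r = 30 (r = (15*6)/3 = (⅓)*90 = 30)
-319*r - 366751 = -319*30 - 366751 = -9570 - 366751 = -376321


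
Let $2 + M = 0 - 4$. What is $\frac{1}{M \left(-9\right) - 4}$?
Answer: $\frac{1}{50} \approx 0.02$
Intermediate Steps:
$M = -6$ ($M = -2 + \left(0 - 4\right) = -2 - 4 = -6$)
$\frac{1}{M \left(-9\right) - 4} = \frac{1}{\left(-6\right) \left(-9\right) - 4} = \frac{1}{54 - 4} = \frac{1}{50}$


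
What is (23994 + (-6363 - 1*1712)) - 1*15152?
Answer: 767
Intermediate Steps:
(23994 + (-6363 - 1*1712)) - 1*15152 = (23994 + (-6363 - 1712)) - 15152 = (23994 - 8075) - 15152 = 15919 - 15152 = 767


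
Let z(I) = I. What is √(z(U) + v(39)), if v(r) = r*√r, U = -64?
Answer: √(-64 + 39*√39) ≈ 13.400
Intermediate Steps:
v(r) = r^(3/2)
√(z(U) + v(39)) = √(-64 + 39^(3/2)) = √(-64 + 39*√39)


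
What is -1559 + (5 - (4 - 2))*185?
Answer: -1004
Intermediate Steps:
-1559 + (5 - (4 - 2))*185 = -1559 + (5 - 1*2)*185 = -1559 + (5 - 2)*185 = -1559 + 3*185 = -1559 + 555 = -1004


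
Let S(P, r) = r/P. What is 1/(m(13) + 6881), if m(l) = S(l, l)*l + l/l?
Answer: 1/6895 ≈ 0.00014503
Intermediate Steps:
m(l) = 1 + l (m(l) = (l/l)*l + l/l = 1*l + 1 = l + 1 = 1 + l)
1/(m(13) + 6881) = 1/((1 + 13) + 6881) = 1/(14 + 6881) = 1/6895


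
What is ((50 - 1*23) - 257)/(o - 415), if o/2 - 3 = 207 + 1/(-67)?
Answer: -15410/333 ≈ -46.276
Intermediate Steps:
o = 28138/67 (o = 6 + 2*(207 + 1/(-67)) = 6 + 2*(207 - 1/67) = 6 + 2*(13868/67) = 6 + 27736/67 = 28138/67 ≈ 419.97)
((50 - 1*23) - 257)/(o - 415) = ((50 - 1*23) - 257)/(28138/67 - 415) = ((50 - 23) - 257)/(333/67) = (27 - 257)*(67/333) = -230*67/333 = -15410/333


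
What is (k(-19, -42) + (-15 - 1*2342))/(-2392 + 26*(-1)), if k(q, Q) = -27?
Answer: 1192/1209 ≈ 0.98594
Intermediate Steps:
(k(-19, -42) + (-15 - 1*2342))/(-2392 + 26*(-1)) = (-27 + (-15 - 1*2342))/(-2392 + 26*(-1)) = (-27 + (-15 - 2342))/(-2392 - 26) = (-27 - 2357)/(-2418) = -2384*(-1/2418) = 1192/1209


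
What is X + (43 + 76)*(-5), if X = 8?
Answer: -587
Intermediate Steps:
X + (43 + 76)*(-5) = 8 + (43 + 76)*(-5) = 8 + 119*(-5) = 8 - 595 = -587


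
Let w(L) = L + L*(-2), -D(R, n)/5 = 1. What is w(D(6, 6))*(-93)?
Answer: -465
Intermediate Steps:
D(R, n) = -5 (D(R, n) = -5*1 = -5)
w(L) = -L (w(L) = L - 2*L = -L)
w(D(6, 6))*(-93) = -1*(-5)*(-93) = 5*(-93) = -465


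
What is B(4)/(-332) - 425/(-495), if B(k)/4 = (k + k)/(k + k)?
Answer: 6956/8217 ≈ 0.84654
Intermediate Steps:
B(k) = 4 (B(k) = 4*((k + k)/(k + k)) = 4*((2*k)/((2*k))) = 4*((2*k)*(1/(2*k))) = 4*1 = 4)
B(4)/(-332) - 425/(-495) = 4/(-332) - 425/(-495) = 4*(-1/332) - 425*(-1/495) = -1/83 + 85/99 = 6956/8217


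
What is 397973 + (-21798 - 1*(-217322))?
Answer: 593497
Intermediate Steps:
397973 + (-21798 - 1*(-217322)) = 397973 + (-21798 + 217322) = 397973 + 195524 = 593497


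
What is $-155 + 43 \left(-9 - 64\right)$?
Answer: $-3294$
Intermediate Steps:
$-155 + 43 \left(-9 - 64\right) = -155 + 43 \left(-73\right) = -155 - 3139 = -3294$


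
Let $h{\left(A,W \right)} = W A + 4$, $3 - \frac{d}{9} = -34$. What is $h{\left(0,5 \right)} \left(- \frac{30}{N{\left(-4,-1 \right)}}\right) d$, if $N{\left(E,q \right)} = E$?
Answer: $9990$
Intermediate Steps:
$d = 333$ ($d = 27 - -306 = 27 + 306 = 333$)
$h{\left(A,W \right)} = 4 + A W$ ($h{\left(A,W \right)} = A W + 4 = 4 + A W$)
$h{\left(0,5 \right)} \left(- \frac{30}{N{\left(-4,-1 \right)}}\right) d = \left(4 + 0 \cdot 5\right) \left(- \frac{30}{-4}\right) 333 = \left(4 + 0\right) \left(\left(-30\right) \left(- \frac{1}{4}\right)\right) 333 = 4 \cdot \frac{15}{2} \cdot 333 = 30 \cdot 333 = 9990$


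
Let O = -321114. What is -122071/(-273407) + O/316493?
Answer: -49160198395/86531401651 ≈ -0.56812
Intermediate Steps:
-122071/(-273407) + O/316493 = -122071/(-273407) - 321114/316493 = -122071*(-1/273407) - 321114*1/316493 = 122071/273407 - 321114/316493 = -49160198395/86531401651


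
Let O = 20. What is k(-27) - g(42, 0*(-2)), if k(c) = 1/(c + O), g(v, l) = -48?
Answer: 335/7 ≈ 47.857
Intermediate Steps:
k(c) = 1/(20 + c) (k(c) = 1/(c + 20) = 1/(20 + c))
k(-27) - g(42, 0*(-2)) = 1/(20 - 27) - 1*(-48) = 1/(-7) + 48 = -⅐ + 48 = 335/7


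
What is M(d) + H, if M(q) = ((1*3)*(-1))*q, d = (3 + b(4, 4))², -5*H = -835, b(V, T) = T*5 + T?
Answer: -2020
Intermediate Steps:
b(V, T) = 6*T (b(V, T) = 5*T + T = 6*T)
H = 167 (H = -⅕*(-835) = 167)
d = 729 (d = (3 + 6*4)² = (3 + 24)² = 27² = 729)
M(q) = -3*q (M(q) = (3*(-1))*q = -3*q)
M(d) + H = -3*729 + 167 = -2187 + 167 = -2020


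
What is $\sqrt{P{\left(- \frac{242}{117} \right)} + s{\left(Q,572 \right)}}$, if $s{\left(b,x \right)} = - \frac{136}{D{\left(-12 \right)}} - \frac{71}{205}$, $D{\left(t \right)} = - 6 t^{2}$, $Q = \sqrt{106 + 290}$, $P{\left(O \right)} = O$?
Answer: $\frac{i \sqrt{5194343505}}{47970} \approx 1.5024 i$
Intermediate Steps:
$Q = 6 \sqrt{11}$ ($Q = \sqrt{396} = 6 \sqrt{11} \approx 19.9$)
$s{\left(b,x \right)} = - \frac{4183}{22140}$ ($s{\left(b,x \right)} = - \frac{136}{\left(-6\right) \left(-12\right)^{2}} - \frac{71}{205} = - \frac{136}{\left(-6\right) 144} - \frac{71}{205} = - \frac{136}{-864} - \frac{71}{205} = \left(-136\right) \left(- \frac{1}{864}\right) - \frac{71}{205} = \frac{17}{108} - \frac{71}{205} = - \frac{4183}{22140}$)
$\sqrt{P{\left(- \frac{242}{117} \right)} + s{\left(Q,572 \right)}} = \sqrt{- \frac{242}{117} - \frac{4183}{22140}} = \sqrt{- \frac{649699}{287820}} = \frac{i \sqrt{5194343505}}{47970}$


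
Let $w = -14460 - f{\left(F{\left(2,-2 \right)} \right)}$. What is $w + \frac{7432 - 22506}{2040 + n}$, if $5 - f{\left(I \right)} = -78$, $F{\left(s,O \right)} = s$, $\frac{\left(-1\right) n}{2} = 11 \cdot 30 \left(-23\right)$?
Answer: $- \frac{125222767}{8610} \approx -14544.0$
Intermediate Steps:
$n = 15180$ ($n = - 2 \cdot 11 \cdot 30 \left(-23\right) = - 2 \cdot 330 \left(-23\right) = \left(-2\right) \left(-7590\right) = 15180$)
$f{\left(I \right)} = 83$ ($f{\left(I \right)} = 5 - -78 = 5 + 78 = 83$)
$w = -14543$ ($w = -14460 - 83 = -14543$)
$w + \frac{7432 - 22506}{2040 + n} = -14543 + \frac{7432 - 22506}{2040 + 15180} = -14543 - \frac{15074}{17220} = -14543 - \frac{7537}{8610} = - \frac{125222767}{8610}$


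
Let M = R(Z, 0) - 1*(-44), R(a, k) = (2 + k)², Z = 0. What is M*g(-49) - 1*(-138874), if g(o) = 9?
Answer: 139306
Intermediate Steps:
M = 48 (M = (2 + 0)² - 1*(-44) = 2² + 44 = 4 + 44 = 48)
M*g(-49) - 1*(-138874) = 48*9 - 1*(-138874) = 432 + 138874 = 139306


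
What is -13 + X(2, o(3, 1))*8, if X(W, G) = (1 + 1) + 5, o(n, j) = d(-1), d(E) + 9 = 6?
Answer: 43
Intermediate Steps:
d(E) = -3 (d(E) = -9 + 6 = -3)
o(n, j) = -3
X(W, G) = 7 (X(W, G) = 2 + 5 = 7)
-13 + X(2, o(3, 1))*8 = -13 + 7*8 = -13 + 56 = 43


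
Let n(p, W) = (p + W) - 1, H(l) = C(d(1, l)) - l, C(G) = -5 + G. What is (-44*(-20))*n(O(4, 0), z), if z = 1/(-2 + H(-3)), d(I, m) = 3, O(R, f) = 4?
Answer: 1760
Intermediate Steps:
H(l) = -2 - l (H(l) = (-5 + 3) - l = -2 - l)
z = -1 (z = 1/(-2 + (-2 - 1*(-3))) = 1/(-2 + (-2 + 3)) = 1/(-2 + 1) = 1/(-1) = -1)
n(p, W) = -1 + W + p (n(p, W) = (W + p) - 1 = -1 + W + p)
(-44*(-20))*n(O(4, 0), z) = (-44*(-20))*(-1 - 1 + 4) = 880*2 = 1760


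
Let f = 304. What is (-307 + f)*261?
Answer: -783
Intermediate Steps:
(-307 + f)*261 = (-307 + 304)*261 = -3*261 = -783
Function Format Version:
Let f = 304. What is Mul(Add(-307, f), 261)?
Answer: -783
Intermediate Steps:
Mul(Add(-307, f), 261) = Mul(Add(-307, 304), 261) = Mul(-3, 261) = -783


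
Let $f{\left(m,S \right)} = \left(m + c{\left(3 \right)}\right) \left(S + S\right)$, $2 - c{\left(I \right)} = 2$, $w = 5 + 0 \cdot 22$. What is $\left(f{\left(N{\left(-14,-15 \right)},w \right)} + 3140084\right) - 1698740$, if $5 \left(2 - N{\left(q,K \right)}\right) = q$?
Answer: $1441392$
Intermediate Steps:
$w = 5$ ($w = 5 + 0 = 5$)
$N{\left(q,K \right)} = 2 - \frac{q}{5}$
$c{\left(I \right)} = 0$ ($c{\left(I \right)} = 2 - 2 = 0$)
$f{\left(m,S \right)} = 2 S m$ ($f{\left(m,S \right)} = \left(m + 0\right) \left(S + S\right) = m 2 S = 2 S m$)
$\left(f{\left(N{\left(-14,-15 \right)},w \right)} + 3140084\right) - 1698740 = \left(2 \cdot 5 \left(2 - - \frac{14}{5}\right) + 3140084\right) - 1698740 = \left(2 \cdot 5 \left(2 + \frac{14}{5}\right) + 3140084\right) - 1698740 = \left(2 \cdot 5 \cdot \frac{24}{5} + 3140084\right) - 1698740 = \left(48 + 3140084\right) - 1698740 = 3140132 - 1698740 = 1441392$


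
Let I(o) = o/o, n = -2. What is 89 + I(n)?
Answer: 90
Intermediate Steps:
I(o) = 1
89 + I(n) = 89 + 1 = 90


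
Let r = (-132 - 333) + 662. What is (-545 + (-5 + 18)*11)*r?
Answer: -79194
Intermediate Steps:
r = 197 (r = -465 + 662 = 197)
(-545 + (-5 + 18)*11)*r = (-545 + (-5 + 18)*11)*197 = (-545 + 13*11)*197 = (-545 + 143)*197 = -402*197 = -79194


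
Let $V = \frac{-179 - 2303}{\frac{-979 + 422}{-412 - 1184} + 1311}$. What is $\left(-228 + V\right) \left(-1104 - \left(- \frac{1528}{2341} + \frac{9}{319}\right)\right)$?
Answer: $\frac{396453087106941708}{1562943477227} \approx 2.5366 \cdot 10^{5}$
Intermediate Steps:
$V = - \frac{3961272}{2092913}$ ($V = - \frac{2482}{- \frac{557}{-1596} + 1311} = - \frac{2482}{\left(-557\right) \left(- \frac{1}{1596}\right) + 1311} = - \frac{2482}{\frac{557}{1596} + 1311} = - \frac{2482}{\frac{2092913}{1596}} = \left(-2482\right) \frac{1596}{2092913} = - \frac{3961272}{2092913} \approx -1.8927$)
$\left(-228 + V\right) \left(-1104 - \left(- \frac{1528}{2341} + \frac{9}{319}\right)\right) = \left(-228 - \frac{3961272}{2092913}\right) \left(-1104 - \left(- \frac{1528}{2341} + \frac{9}{319}\right)\right) = - \frac{481145436 \left(-1104 - - \frac{466363}{746779}\right)}{2092913} = - \frac{481145436 \left(-1104 + \left(\frac{1528}{2341} - \frac{9}{319}\right)\right)}{2092913} = - \frac{481145436 \left(-1104 + \frac{466363}{746779}\right)}{2092913} = \left(- \frac{481145436}{2092913}\right) \left(- \frac{823977653}{746779}\right) = \frac{396453087106941708}{1562943477227}$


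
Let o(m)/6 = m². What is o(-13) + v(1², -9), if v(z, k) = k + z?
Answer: 1006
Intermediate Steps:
o(m) = 6*m²
o(-13) + v(1², -9) = 6*(-13)² + (-9 + 1²) = 6*169 + (-9 + 1) = 1014 - 8 = 1006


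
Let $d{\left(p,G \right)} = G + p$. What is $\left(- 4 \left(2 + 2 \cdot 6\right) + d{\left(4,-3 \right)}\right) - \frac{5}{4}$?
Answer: $- \frac{225}{4} \approx -56.25$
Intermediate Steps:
$\left(- 4 \left(2 + 2 \cdot 6\right) + d{\left(4,-3 \right)}\right) - \frac{5}{4} = \left(- 4 \left(2 + 2 \cdot 6\right) + \left(-3 + 4\right)\right) - \frac{5}{4} = \left(- 4 \left(2 + 12\right) + 1\right) - \frac{5}{4} = \left(\left(-4\right) 14 + 1\right) - \frac{5}{4} = \left(-56 + 1\right) - \frac{5}{4} = -55 - \frac{5}{4} = - \frac{225}{4}$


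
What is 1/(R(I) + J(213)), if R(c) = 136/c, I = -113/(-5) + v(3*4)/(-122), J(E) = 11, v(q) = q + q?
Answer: 6833/116643 ≈ 0.058580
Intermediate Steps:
v(q) = 2*q
I = 6833/305 (I = -113/(-5) + (2*(3*4))/(-122) = -113*(-⅕) + (2*12)*(-1/122) = 113/5 + 24*(-1/122) = 113/5 - 12/61 = 6833/305 ≈ 22.403)
1/(R(I) + J(213)) = 1/(136/(6833/305) + 11) = 1/(136*(305/6833) + 11) = 1/(41480/6833 + 11) = 1/(116643/6833) = 6833/116643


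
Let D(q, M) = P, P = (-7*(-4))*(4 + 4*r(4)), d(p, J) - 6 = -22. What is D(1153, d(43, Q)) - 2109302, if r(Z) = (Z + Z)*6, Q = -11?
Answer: -2103814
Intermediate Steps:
d(p, J) = -16 (d(p, J) = 6 - 22 = -16)
r(Z) = 12*Z (r(Z) = (2*Z)*6 = 12*Z)
P = 5488 (P = (-7*(-4))*(4 + 4*(12*4)) = 28*(4 + 4*48) = 28*(4 + 192) = 28*196 = 5488)
D(q, M) = 5488
D(1153, d(43, Q)) - 2109302 = 5488 - 2109302 = -2103814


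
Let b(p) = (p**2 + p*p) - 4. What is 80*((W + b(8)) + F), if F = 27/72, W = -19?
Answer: 8430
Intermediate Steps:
b(p) = -4 + 2*p**2 (b(p) = (p**2 + p**2) - 4 = 2*p**2 - 4 = -4 + 2*p**2)
F = 3/8 (F = 27*(1/72) = 3/8 ≈ 0.37500)
80*((W + b(8)) + F) = 80*((-19 + (-4 + 2*8**2)) + 3/8) = 80*((-19 + (-4 + 2*64)) + 3/8) = 80*((-19 + (-4 + 128)) + 3/8) = 80*((-19 + 124) + 3/8) = 80*(105 + 3/8) = 80*(843/8) = 8430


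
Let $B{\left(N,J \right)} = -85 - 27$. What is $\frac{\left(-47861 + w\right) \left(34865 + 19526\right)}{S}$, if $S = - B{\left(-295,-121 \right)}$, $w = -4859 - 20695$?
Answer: $- \frac{3993115265}{112} \approx -3.5653 \cdot 10^{7}$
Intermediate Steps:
$B{\left(N,J \right)} = -112$ ($B{\left(N,J \right)} = -85 - 27 = -112$)
$w = -25554$ ($w = -4859 - 20695 = -25554$)
$S = 112$ ($S = \left(-1\right) \left(-112\right) = 112$)
$\frac{\left(-47861 + w\right) \left(34865 + 19526\right)}{S} = \frac{\left(-47861 - 25554\right) \left(34865 + 19526\right)}{112} = \left(-73415\right) 54391 \cdot \frac{1}{112} = \left(-3993115265\right) \frac{1}{112} = - \frac{3993115265}{112}$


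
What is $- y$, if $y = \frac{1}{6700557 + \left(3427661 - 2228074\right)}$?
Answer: $- \frac{1}{7900144} \approx -1.2658 \cdot 10^{-7}$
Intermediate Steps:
$y = \frac{1}{7900144}$ ($y = \frac{1}{6700557 + \left(3427661 - 2228074\right)} = \frac{1}{6700557 + 1199587} = \frac{1}{7900144} \approx 1.2658 \cdot 10^{-7}$)
$- y = \left(-1\right) \frac{1}{7900144} = - \frac{1}{7900144}$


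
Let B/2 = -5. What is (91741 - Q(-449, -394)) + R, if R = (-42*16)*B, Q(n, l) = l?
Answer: 98855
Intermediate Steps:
B = -10 (B = 2*(-5) = -10)
R = 6720 (R = -42*16*(-10) = -672*(-10) = 6720)
(91741 - Q(-449, -394)) + R = (91741 - 1*(-394)) + 6720 = (91741 + 394) + 6720 = 92135 + 6720 = 98855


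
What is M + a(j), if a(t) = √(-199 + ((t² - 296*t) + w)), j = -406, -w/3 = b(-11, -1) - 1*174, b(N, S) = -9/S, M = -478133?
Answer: -478133 + 2*√71327 ≈ -4.7760e+5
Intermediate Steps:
w = 495 (w = -3*(-9/(-1) - 1*174) = -3*(-9*(-1) - 174) = -3*(9 - 174) = -3*(-165) = 495)
a(t) = √(296 + t² - 296*t) (a(t) = √(-199 + ((t² - 296*t) + 495)) = √(-199 + (495 + t² - 296*t)) = √(296 + t² - 296*t))
M + a(j) = -478133 + √(296 + (-406)² - 296*(-406)) = -478133 + √(296 + 164836 + 120176) = -478133 + √285308 = -478133 + 2*√71327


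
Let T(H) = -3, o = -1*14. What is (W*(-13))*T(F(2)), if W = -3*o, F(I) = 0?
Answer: 1638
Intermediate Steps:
o = -14
W = 42 (W = -3*(-14) = 42)
(W*(-13))*T(F(2)) = (42*(-13))*(-3) = -546*(-3) = 1638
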